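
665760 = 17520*38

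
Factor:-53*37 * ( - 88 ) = 172568 = 2^3*11^1*37^1*53^1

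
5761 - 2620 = 3141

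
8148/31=8148/31  =  262.84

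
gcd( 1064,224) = 56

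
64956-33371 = 31585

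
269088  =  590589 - 321501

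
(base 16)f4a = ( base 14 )15d8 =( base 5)111124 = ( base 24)6j2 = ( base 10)3914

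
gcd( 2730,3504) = 6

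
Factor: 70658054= 2^1*35329027^1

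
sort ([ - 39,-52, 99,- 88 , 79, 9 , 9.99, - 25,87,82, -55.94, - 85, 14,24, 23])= [ - 88  ,-85 , -55.94, - 52, - 39 ,-25,9,  9.99, 14, 23,24, 79, 82,87,99]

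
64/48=1 + 1/3 = 1.33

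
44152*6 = 264912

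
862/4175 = 862/4175 = 0.21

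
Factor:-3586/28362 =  - 11/87   =  - 3^( - 1)*11^1 * 29^(-1 )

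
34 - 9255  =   - 9221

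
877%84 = 37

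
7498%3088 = 1322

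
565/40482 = 565/40482 = 0.01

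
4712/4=1178= 1178.00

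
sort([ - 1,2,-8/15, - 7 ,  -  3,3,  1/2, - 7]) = [ - 7, - 7, - 3,-1, - 8/15,1/2,2,3] 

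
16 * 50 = 800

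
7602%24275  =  7602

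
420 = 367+53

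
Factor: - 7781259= - 3^1* 2593753^1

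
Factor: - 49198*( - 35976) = 1769947248 = 2^4 * 3^1 * 17^1 *1447^1*1499^1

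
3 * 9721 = 29163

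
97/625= 97/625 = 0.16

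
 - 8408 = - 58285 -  - 49877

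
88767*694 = 61604298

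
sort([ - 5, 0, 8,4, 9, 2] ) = [  -  5, 0, 2, 4, 8, 9] 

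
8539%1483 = 1124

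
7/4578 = 1/654 = 0.00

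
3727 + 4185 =7912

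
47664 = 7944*6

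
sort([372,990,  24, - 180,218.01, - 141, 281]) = [-180, - 141,24,  218.01,281,  372, 990 ] 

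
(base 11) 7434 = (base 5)303323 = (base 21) 116a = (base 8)23156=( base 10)9838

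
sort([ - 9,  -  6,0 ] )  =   [ - 9, - 6, 0]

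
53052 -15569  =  37483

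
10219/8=1277 + 3/8 = 1277.38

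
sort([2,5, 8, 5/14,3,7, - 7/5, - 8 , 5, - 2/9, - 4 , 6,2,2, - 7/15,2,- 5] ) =[-8, - 5, - 4, - 7/5, - 7/15, - 2/9,5/14,  2, 2, 2,  2 , 3,5 , 5,6, 7,8 ]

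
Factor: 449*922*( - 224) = - 92731072=- 2^6*7^1 *449^1* 461^1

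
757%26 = 3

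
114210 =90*1269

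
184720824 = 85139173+99581651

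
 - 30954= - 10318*3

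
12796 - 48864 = - 36068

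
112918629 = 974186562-861267933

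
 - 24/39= - 1 + 5/13= - 0.62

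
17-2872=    - 2855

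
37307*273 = 10184811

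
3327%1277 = 773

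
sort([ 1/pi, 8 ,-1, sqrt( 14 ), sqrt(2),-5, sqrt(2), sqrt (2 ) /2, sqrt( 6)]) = [ - 5,-1, 1/pi , sqrt(2)/2,sqrt( 2 ) , sqrt(2), sqrt(6), sqrt(14), 8]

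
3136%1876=1260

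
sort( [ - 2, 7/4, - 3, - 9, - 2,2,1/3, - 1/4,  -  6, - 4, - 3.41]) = [ - 9, - 6, - 4, - 3.41, - 3, - 2, - 2, - 1/4,1/3 , 7/4,2]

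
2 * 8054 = 16108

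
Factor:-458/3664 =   -  2^( - 3)=- 1/8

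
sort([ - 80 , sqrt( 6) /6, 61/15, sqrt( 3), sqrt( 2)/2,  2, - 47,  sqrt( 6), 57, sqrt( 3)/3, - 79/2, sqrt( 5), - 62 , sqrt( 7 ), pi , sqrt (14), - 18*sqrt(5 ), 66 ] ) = [ - 80,- 62, - 47,- 18*sqrt( 5 ), - 79/2, sqrt( 6) /6,sqrt(3 )/3, sqrt( 2)/2,  sqrt(3 ), 2, sqrt( 5 ), sqrt (6), sqrt(7 ),pi, sqrt( 14 ), 61/15,57, 66 ] 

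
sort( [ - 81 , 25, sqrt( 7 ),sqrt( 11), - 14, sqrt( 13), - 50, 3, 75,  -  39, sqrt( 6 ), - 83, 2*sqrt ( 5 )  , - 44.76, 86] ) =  [- 83, - 81, - 50, - 44.76, - 39, - 14, sqrt(6),sqrt(7), 3,sqrt( 11),  sqrt(13 ),2*sqrt( 5 ), 25,75, 86 ] 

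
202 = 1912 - 1710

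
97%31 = 4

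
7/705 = 7/705 = 0.01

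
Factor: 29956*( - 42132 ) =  - 2^4*3^1*3511^1*7489^1 = - 1262106192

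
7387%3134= 1119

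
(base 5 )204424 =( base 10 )6864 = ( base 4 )1223100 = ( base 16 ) 1ad0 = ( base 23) CMA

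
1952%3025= 1952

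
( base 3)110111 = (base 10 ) 337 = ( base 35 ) 9m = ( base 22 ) F7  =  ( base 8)521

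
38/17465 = 38/17465 = 0.00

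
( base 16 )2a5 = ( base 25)122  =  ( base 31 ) lq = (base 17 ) 25e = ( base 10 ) 677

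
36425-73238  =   -36813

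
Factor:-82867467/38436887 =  - 3^1*23^( - 1 )*167^( - 1 )*10007^( - 1)*27622489^1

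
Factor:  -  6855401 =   -  7^1 * 979343^1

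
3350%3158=192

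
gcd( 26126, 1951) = 1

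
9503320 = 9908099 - 404779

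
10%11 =10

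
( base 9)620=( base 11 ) 419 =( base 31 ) G8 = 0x1f8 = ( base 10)504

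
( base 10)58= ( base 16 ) 3a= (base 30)1s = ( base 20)2i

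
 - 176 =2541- 2717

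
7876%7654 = 222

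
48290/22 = 2195=2195.00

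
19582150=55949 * 350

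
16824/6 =2804 = 2804.00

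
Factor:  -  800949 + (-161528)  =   - 962477 = -  962477^1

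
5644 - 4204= 1440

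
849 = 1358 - 509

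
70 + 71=141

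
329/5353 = 329/5353 = 0.06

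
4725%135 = 0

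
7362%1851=1809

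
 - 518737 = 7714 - 526451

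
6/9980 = 3/4990=0.00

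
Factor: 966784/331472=2^3*7^1*13^1*83^1*20717^( - 1) = 60424/20717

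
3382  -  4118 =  - 736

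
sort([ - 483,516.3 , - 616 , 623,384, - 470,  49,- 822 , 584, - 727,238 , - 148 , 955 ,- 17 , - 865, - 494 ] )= [ - 865, - 822, - 727 ,-616, - 494, -483, - 470 , - 148, - 17,49, 238,384,516.3, 584, 623, 955 ] 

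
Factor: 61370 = 2^1*5^1*17^1*19^2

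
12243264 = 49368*248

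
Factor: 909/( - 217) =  - 3^2*7^( - 1)*31^( - 1)*101^1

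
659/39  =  659/39= 16.90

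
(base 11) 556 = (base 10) 666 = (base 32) kq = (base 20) 1D6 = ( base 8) 1232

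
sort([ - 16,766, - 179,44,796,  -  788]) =[ - 788, - 179, - 16,44, 766,796]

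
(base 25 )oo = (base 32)JG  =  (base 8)1160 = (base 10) 624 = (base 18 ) 1GC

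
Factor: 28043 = 29^1 * 967^1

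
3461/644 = 5 + 241/644 = 5.37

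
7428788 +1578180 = 9006968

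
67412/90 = 749 +1/45=749.02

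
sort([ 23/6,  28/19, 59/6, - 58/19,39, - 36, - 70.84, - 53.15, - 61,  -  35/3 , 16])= [- 70.84, - 61 ,  -  53.15, - 36,-35/3, - 58/19, 28/19, 23/6,59/6, 16,39]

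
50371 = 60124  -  9753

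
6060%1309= 824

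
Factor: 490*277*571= 2^1*5^1* 7^2*277^1*571^1 = 77501830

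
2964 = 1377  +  1587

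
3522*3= 10566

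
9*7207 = 64863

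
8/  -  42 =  - 4/21 =- 0.19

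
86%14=2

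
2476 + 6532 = 9008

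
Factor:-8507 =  - 47^1* 181^1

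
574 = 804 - 230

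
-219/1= - 219 = - 219.00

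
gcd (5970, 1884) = 6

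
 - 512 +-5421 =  - 5933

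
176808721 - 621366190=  - 444557469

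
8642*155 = 1339510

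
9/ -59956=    - 1 + 59947/59956 = - 0.00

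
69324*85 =5892540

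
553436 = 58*9542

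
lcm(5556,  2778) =5556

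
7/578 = 7/578 = 0.01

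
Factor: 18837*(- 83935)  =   - 1581083595=   -  3^2*5^1*7^1*13^1*23^1*16787^1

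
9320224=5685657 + 3634567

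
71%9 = 8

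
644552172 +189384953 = 833937125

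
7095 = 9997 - 2902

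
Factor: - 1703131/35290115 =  - 5^ ( - 1 )*7^( - 1 )*131^1*191^( - 1 )*5279^( - 1 )*13001^1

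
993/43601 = 993/43601 = 0.02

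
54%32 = 22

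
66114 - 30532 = 35582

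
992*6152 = 6102784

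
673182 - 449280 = 223902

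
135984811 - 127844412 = 8140399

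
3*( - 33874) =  - 101622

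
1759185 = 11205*157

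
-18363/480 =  - 6121/160  =  - 38.26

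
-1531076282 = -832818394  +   - 698257888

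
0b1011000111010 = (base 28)776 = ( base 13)2789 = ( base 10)5690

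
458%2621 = 458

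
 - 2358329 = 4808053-7166382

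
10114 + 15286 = 25400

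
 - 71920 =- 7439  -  64481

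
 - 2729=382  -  3111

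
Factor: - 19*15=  - 285= - 3^1*5^1*19^1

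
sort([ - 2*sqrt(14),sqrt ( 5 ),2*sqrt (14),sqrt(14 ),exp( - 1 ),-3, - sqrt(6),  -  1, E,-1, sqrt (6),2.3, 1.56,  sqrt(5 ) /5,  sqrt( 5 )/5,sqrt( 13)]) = [ - 2*sqrt(14) , - 3, - sqrt (6),-1, - 1, exp( - 1 ),  sqrt( 5 ) /5, sqrt( 5)/5,  1.56,sqrt( 5),2.3,  sqrt(6) , E,  sqrt(13 ), sqrt(14 ), 2*  sqrt(14 )]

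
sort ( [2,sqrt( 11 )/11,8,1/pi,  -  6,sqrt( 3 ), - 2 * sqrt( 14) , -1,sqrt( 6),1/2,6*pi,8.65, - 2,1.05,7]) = [  -  2*sqrt (14 ),-6, - 2,- 1, sqrt(11) /11,  1/pi,1/2,1.05, sqrt( 3),2,sqrt(6 ),7,8 , 8.65,6*pi ]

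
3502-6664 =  - 3162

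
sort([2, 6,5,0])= [ 0,2,5,6] 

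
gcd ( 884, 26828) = 4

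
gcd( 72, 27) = 9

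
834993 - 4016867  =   - 3181874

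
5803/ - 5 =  - 5803/5 = - 1160.60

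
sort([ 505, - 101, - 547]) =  [  -  547, - 101, 505 ]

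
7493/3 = 7493/3 = 2497.67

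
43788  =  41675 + 2113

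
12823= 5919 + 6904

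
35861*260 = 9323860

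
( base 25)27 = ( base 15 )3C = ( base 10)57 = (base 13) 45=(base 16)39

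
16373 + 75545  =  91918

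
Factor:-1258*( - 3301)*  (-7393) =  - 30700600594 = -2^1 * 17^1*37^1*3301^1*7393^1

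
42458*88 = 3736304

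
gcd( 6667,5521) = 1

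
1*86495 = 86495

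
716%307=102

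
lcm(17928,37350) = 448200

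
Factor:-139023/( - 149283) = 3^( - 1)*97^( - 1) *271^1= 271/291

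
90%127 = 90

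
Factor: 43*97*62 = 2^1*31^1*43^1*97^1 = 258602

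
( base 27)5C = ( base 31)4N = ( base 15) 9C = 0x93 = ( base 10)147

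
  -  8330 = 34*( - 245 )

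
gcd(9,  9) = 9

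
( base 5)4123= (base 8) 1032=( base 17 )1EB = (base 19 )196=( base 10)538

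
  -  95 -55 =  -150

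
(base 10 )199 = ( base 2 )11000111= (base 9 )241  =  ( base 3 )21101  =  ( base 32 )67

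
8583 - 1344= 7239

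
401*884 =354484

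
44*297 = 13068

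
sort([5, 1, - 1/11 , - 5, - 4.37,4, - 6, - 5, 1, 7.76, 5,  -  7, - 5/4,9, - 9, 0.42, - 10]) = [ - 10, - 9, - 7 , - 6, - 5, - 5, - 4.37, - 5/4, - 1/11, 0.42, 1, 1 , 4,  5,5, 7.76,9 ]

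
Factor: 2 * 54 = 108 = 2^2*3^3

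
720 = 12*60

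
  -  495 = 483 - 978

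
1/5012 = 1/5012  =  0.00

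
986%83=73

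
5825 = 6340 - 515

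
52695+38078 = 90773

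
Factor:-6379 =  - 6379^1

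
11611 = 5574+6037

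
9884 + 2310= 12194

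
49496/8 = 6187  =  6187.00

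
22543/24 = 22543/24 = 939.29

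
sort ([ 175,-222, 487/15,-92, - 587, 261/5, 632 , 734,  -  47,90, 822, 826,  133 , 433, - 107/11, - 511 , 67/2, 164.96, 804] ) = [-587 ,-511, -222, - 92, - 47, - 107/11, 487/15,67/2,  261/5,90, 133, 164.96,  175, 433, 632, 734, 804, 822,826 ]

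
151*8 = 1208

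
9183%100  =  83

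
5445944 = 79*68936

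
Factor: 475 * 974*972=2^3*3^5* 5^2*19^1*487^1 = 449695800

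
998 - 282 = 716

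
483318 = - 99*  ( - 4882) 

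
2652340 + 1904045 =4556385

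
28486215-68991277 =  - 40505062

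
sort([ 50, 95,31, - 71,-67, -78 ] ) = [  -  78, - 71, -67,31,50,95]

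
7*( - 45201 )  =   - 316407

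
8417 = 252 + 8165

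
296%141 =14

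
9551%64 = 15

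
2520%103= 48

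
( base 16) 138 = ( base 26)c0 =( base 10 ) 312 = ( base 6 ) 1240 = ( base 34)96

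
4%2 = 0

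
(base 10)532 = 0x214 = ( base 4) 20110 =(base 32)gk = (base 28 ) J0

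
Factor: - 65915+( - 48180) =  - 114095 = - 5^1*19^1*1201^1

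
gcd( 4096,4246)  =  2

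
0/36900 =0 = 0.00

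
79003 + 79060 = 158063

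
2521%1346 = 1175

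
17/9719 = 17/9719=0.00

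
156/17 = 156/17 = 9.18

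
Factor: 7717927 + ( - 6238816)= 1479111 = 3^1*229^1 * 2153^1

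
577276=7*82468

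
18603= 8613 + 9990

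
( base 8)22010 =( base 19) 16a9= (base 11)6A26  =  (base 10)9224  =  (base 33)8FH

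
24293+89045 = 113338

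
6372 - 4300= 2072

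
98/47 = 2+4/47 = 2.09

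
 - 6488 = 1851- 8339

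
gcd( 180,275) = 5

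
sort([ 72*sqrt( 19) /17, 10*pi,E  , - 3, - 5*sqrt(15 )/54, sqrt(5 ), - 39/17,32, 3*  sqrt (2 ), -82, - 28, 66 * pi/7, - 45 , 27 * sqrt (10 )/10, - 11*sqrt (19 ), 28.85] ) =[-82, - 11*sqrt ( 19),-45, - 28,  -  3, - 39/17, - 5*sqrt( 15 )/54,sqrt( 5),E, 3*sqrt(2),27*sqrt(10 )/10, 72*sqrt(19) /17,  28.85, 66*pi/7, 10  *  pi, 32 ] 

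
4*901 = 3604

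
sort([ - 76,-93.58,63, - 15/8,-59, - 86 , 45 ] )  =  [ - 93.58, - 86, - 76, - 59, - 15/8,45, 63 ] 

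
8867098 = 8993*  986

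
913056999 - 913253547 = - 196548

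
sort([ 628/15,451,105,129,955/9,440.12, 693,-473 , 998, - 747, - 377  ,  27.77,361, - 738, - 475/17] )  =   [  -  747,-738,-473, - 377, - 475/17 , 27.77 , 628/15,105,  955/9,  129, 361, 440.12,451 , 693,998 ] 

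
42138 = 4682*9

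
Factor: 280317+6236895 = 6517212 = 2^2*3^1 *13^1*41777^1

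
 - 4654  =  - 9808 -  - 5154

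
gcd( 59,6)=1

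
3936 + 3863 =7799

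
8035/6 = 8035/6 = 1339.17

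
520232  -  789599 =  - 269367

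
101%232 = 101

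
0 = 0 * 86678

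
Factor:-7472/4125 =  - 2^4*3^(-1) * 5^( -3 )*11^(  -  1)*467^1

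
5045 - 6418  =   - 1373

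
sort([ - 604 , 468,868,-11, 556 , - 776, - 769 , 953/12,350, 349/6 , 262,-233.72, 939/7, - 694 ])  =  [ - 776 , - 769, - 694, - 604, - 233.72,  -  11, 349/6,953/12, 939/7 , 262,  350, 468, 556,868]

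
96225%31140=2805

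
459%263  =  196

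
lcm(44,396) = 396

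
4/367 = 4/367 = 0.01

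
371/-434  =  -1+9/62=- 0.85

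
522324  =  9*58036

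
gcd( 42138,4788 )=18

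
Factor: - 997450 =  - 2^1 * 5^2*19949^1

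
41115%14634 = 11847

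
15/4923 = 5/1641= 0.00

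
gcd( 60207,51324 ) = 987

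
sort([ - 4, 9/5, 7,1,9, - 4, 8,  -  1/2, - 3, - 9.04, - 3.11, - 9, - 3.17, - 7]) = [ - 9.04, - 9,-7, - 4, - 4, - 3.17,-3.11,- 3  , - 1/2,1,9/5, 7,  8, 9 ] 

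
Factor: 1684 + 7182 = 2^1 * 11^1*13^1*31^1 = 8866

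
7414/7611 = 7414/7611 =0.97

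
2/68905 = 2/68905= 0.00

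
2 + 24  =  26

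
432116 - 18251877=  - 17819761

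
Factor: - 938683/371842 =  - 2^(-1)*53^1*199^1*2089^(  -  1 ) = -10547/4178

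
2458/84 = 29 + 11/42= 29.26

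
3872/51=75 + 47/51=75.92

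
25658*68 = 1744744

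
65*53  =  3445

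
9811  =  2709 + 7102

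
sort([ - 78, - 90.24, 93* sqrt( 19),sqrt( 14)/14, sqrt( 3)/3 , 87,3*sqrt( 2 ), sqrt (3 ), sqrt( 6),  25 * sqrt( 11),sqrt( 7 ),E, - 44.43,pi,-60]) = [  -  90.24, - 78, - 60, - 44.43, sqrt( 14 )/14, sqrt( 3)/3, sqrt ( 3),  sqrt (6), sqrt(7), E,pi, 3*sqrt ( 2 ), 25*sqrt( 11 ), 87, 93*sqrt( 19 ) ] 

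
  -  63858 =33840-97698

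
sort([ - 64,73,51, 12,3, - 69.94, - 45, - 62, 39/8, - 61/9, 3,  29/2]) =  [-69.94,-64, - 62,-45 , - 61/9,  3,  3, 39/8,12, 29/2,  51,73] 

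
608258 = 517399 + 90859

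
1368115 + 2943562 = 4311677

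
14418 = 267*54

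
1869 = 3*623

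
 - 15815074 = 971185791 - 987000865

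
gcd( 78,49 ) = 1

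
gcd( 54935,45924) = 1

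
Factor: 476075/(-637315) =-5^1*7^(- 1)*131^(-1 )*137^1 = - 685/917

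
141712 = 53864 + 87848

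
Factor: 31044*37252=1156451088 = 2^4*3^1*13^1*67^1*139^1*199^1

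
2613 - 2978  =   - 365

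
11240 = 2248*5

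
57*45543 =2595951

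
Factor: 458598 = 2^1*3^1*7^1*61^1*179^1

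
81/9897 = 27/3299 = 0.01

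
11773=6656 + 5117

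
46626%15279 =789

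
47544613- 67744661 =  - 20200048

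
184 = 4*46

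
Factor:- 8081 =-8081^1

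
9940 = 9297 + 643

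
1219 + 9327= 10546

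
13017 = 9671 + 3346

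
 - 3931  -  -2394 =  -1537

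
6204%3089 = 26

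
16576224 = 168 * 98668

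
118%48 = 22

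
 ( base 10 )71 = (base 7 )131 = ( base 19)3e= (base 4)1013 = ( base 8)107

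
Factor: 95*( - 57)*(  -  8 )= 2^3*3^1*5^1*19^2 = 43320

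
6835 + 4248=11083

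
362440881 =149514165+212926716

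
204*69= 14076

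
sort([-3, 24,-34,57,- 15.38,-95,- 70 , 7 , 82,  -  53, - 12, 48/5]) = [ - 95, - 70, - 53,-34, -15.38, - 12, - 3,7,48/5,24,57, 82]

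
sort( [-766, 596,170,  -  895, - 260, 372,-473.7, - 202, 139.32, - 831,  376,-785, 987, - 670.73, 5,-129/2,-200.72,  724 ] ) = [-895,- 831, - 785, - 766,-670.73, - 473.7,-260,-202, - 200.72, - 129/2, 5,139.32, 170,372, 376,596, 724, 987]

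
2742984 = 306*8964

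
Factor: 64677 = 3^1*21559^1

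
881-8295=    - 7414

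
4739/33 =143+20/33 = 143.61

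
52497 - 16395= 36102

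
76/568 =19/142 =0.13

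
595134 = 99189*6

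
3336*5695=18998520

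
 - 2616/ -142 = 1308/71 = 18.42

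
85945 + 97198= 183143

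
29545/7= 4220 + 5/7 = 4220.71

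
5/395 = 1/79 = 0.01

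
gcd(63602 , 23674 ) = 14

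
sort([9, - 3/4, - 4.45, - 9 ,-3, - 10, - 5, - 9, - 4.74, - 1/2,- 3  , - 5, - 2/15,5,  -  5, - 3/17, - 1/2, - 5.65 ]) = [ - 10, - 9, - 9,-5.65, - 5,  -  5, - 5, - 4.74 , - 4.45 ,-3,  -  3,-3/4 ,  -  1/2,  -  1/2, - 3/17, - 2/15,5, 9 ]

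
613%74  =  21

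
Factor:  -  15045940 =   -  2^2* 5^1*7^2 *13^1 * 1181^1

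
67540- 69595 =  - 2055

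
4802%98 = 0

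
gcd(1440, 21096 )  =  72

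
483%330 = 153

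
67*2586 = 173262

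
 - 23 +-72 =-95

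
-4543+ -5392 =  - 9935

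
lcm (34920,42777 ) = 1711080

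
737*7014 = 5169318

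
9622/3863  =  2 + 1896/3863 =2.49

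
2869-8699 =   -  5830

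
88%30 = 28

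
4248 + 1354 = 5602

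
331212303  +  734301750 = 1065514053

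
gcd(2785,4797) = 1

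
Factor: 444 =2^2 * 3^1*37^1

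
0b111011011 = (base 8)733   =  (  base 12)337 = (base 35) DK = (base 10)475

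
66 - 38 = 28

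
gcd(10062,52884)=234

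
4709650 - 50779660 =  - 46070010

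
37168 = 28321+8847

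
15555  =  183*85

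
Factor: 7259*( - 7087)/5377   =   - 7^1*17^1*61^1*283^( - 1)*373^1 =-  2707607/283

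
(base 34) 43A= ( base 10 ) 4736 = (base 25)7eb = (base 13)2204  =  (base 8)11200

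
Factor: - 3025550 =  - 2^1 * 5^2*11^1*5501^1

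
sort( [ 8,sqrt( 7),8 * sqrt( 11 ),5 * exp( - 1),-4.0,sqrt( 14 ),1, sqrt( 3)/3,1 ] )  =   [ - 4.0, sqrt(3) /3,1,1,5 *exp ( - 1 ), sqrt(7 ), sqrt( 14),8, 8 * sqrt ( 11) ]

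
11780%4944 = 1892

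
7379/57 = 129 + 26/57 = 129.46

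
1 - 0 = 1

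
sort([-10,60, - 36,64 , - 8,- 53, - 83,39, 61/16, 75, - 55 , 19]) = [ - 83, - 55,  -  53, - 36, - 10,-8,61/16, 19,39,60 , 64, 75]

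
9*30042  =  270378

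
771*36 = 27756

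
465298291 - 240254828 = 225043463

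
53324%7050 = 3974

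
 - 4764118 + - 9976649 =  - 14740767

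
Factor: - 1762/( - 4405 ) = 2^1*5^(-1 ) =2/5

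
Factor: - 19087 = -19087^1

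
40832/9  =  4536 + 8/9= 4536.89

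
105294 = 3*35098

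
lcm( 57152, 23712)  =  2228928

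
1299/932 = 1+ 367/932= 1.39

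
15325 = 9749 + 5576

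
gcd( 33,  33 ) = 33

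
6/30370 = 3/15185 = 0.00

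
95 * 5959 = 566105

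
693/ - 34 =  - 693/34 = - 20.38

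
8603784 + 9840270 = 18444054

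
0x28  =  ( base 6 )104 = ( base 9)44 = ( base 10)40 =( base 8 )50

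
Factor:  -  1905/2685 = - 127^1*179^( -1) = - 127/179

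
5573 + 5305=10878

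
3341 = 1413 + 1928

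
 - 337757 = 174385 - 512142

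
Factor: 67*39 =3^1*13^1 * 67^1 = 2613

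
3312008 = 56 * 59143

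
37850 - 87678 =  - 49828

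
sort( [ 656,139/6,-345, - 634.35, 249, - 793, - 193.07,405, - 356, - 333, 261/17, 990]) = [ - 793,-634.35,-356, - 345,-333, - 193.07,261/17, 139/6,249, 405, 656, 990]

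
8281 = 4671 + 3610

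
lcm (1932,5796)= 5796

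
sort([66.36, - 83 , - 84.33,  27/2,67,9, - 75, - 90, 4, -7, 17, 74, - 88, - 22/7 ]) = [ - 90, - 88, - 84.33,-83, - 75 , - 7, - 22/7, 4, 9,27/2,  17, 66.36,  67,74] 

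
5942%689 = 430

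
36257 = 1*36257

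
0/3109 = 0 = 0.00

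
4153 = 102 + 4051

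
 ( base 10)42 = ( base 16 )2a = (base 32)1a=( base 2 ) 101010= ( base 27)1f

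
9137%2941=314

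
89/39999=89/39999= 0.00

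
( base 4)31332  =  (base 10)894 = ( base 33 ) R3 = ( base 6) 4050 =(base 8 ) 1576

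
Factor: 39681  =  3^2*4409^1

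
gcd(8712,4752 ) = 792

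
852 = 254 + 598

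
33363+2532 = 35895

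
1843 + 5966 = 7809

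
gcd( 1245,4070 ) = 5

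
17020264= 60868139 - 43847875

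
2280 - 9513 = - 7233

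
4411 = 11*401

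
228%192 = 36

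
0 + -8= - 8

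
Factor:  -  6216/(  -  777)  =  2^3=8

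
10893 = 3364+7529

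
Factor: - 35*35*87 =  - 3^1*5^2 * 7^2*29^1 = -106575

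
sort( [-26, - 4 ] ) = [ - 26, - 4 ] 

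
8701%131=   55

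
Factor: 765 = 3^2*5^1*17^1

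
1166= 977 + 189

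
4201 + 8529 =12730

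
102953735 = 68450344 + 34503391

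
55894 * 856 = 47845264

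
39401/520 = 39401/520 = 75.77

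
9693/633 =3231/211= 15.31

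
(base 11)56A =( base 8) 1251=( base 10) 681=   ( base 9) 836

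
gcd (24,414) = 6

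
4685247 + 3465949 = 8151196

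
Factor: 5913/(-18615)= - 3^3*5^( - 1)*17^(-1) = - 27/85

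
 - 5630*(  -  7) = 39410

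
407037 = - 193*( -2109 )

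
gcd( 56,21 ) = 7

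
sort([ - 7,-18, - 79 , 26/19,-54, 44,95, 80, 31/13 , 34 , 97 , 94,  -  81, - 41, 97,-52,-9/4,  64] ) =[ - 81,  -  79,-54, - 52, - 41, - 18,- 7, - 9/4,26/19, 31/13,34,44, 64,  80, 94, 95,97, 97]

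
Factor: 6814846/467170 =3407423/233585 = 5^( - 1)*11^(-1 ) *31^( - 1 ) * 53^1*137^( - 1) *239^1*269^1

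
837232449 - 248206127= 589026322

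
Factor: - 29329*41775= - 3^1*5^2 * 139^1*211^1*557^1 =- 1225218975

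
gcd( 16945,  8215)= 5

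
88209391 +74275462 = 162484853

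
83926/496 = 169 + 51/248 = 169.21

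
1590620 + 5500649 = 7091269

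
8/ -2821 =-8/2821 = -0.00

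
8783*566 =4971178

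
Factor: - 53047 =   -  53047^1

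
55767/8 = 6970 + 7/8=6970.88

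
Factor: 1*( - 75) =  - 3^1*5^2 = - 75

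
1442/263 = 1442/263   =  5.48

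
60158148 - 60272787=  - 114639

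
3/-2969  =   -1 + 2966/2969  =  - 0.00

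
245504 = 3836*64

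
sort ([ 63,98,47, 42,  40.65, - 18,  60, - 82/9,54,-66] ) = [ - 66,-18, - 82/9, 40.65, 42, 47, 54,  60,  63, 98 ]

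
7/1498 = 1/214=0.00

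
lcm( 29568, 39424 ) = 118272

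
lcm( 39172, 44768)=313376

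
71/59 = 1 + 12/59 = 1.20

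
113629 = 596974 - 483345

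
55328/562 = 27664/281 = 98.45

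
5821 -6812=  -  991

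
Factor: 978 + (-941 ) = 37 =37^1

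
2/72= 1/36 =0.03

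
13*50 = 650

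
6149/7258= 6149/7258 = 0.85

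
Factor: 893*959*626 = 2^1 * 7^1*19^1*47^1*137^1*313^1 = 536098262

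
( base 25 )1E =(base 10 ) 39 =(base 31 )18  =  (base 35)14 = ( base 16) 27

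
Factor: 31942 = 2^1*15971^1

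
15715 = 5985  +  9730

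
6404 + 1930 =8334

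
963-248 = 715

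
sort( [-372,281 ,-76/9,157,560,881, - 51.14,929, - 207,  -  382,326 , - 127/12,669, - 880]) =[ - 880, - 382, - 372,-207, - 51.14, - 127/12, - 76/9,157,  281,326,  560 , 669,881,929]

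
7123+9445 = 16568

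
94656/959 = 94656/959 = 98.70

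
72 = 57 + 15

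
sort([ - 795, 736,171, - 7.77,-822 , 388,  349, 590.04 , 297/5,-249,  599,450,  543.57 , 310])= [ - 822,  -  795, - 249 ,-7.77, 297/5, 171, 310,349,  388,450,  543.57,590.04,599, 736]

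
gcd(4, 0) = 4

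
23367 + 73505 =96872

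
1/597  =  1/597 = 0.00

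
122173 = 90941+31232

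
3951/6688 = 3951/6688= 0.59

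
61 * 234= 14274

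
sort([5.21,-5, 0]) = [ - 5, 0,5.21]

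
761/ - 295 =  - 761/295= - 2.58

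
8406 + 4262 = 12668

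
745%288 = 169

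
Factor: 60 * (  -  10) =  - 600=-2^3*3^1* 5^2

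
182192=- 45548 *(-4)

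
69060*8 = 552480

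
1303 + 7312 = 8615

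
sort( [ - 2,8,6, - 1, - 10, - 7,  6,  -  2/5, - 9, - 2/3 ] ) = [ - 10, - 9, - 7, - 2, - 1, - 2/3, - 2/5,6, 6,8 ] 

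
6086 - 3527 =2559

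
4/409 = 4/409 =0.01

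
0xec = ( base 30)7q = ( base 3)22202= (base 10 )236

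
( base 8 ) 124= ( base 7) 150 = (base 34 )2g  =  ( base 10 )84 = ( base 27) 33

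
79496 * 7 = 556472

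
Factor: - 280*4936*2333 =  - 3224392640= - 2^6  *5^1*7^1* 617^1* 2333^1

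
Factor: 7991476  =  2^2*19^1*71^1*1481^1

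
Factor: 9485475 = 3^1*5^2*126473^1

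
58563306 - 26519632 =32043674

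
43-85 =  - 42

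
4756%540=436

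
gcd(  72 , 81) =9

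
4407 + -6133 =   -  1726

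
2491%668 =487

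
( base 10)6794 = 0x1A8A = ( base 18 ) 12H8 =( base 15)202e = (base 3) 100022122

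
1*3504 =3504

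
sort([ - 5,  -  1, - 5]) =[ - 5, - 5, - 1]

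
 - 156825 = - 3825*41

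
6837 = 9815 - 2978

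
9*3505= 31545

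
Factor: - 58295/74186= - 2^( - 1) *5^1*7^(-2)*89^1  *131^1*757^( - 1) 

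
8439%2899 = 2641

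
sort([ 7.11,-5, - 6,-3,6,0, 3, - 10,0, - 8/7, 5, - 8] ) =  [ - 10, - 8,  -  6, - 5, - 3, - 8/7,0,  0,3 , 5,  6,7.11 ] 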